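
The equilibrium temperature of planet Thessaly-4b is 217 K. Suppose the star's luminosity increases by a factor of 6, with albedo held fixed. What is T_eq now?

T_eq ∝ L^(1/4) · d^(−1/2).
T′ = 217 × 6^(1/4) = 340 K.

T_eq ≈ 340 K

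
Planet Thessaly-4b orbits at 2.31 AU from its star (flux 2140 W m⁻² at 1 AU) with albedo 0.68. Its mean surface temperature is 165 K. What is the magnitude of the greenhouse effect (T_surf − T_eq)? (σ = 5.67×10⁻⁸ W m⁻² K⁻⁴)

S = 2140/2.31² = 401.0 W m⁻².
T_eq = [S(1−A)/(4σ)]^(1/4) = [401.0×0.32/(4×5.67×10⁻⁸)]^(1/4) = 154.2 K.
ΔT = T_surf − T_eq = 165 − 154.2.

ΔT ≈ 10.8 K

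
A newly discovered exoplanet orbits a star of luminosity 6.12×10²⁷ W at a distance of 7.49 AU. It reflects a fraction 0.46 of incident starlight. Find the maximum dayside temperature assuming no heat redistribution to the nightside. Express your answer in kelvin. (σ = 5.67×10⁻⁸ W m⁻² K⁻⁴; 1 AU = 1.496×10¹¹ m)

T_ss ≈ 247 K

d = 7.49 AU = 1.12×10¹² m.
Flux: S = L/(4πd²) = 6.12×10²⁷/(4π×(1.12×10¹²)²) = 388 W m⁻².
With no redistribution each surface element balances locally: S(1−A) = σT⁴.
T = [388 × 0.54 / 5.67×10⁻⁸]^(1/4) = (3.69×10⁹)^(1/4) = 247 K.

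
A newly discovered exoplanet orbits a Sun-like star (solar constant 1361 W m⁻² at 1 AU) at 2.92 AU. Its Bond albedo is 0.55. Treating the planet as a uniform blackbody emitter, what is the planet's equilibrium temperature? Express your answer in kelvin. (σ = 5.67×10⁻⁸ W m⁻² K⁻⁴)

T_eq ≈ 133 K

Flux at 2.92 AU: S = 1361/2.92² = 160 W m⁻².
Energy balance: absorbed = emitted ⇒ πR²·S(1−A) = 4πR²·σT_eq⁴, so T_eq⁴ = S(1−A)/(4σ).
T_eq = [160 × 0.45 / (4 × 5.67×10⁻⁸)]^(1/4) = (3.17×10⁸)^(1/4) = 133 K.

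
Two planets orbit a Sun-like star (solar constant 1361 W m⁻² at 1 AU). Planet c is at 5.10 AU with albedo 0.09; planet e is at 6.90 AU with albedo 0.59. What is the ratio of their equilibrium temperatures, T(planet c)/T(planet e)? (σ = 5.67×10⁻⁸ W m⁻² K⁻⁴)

T_eq = [S₀(1−A)/(4σd²)]^(1/4), so T ∝ (1−A)^(1/4) / √d.
T₁ = [1361×0.91/(4×5.67×10⁻⁸×5.10²)]^(1/4) = 120.37 K.
T₂ = [1361×0.41/(4×5.67×10⁻⁸×6.90²)]^(1/4) = 84.79 K.

T₁/T₂ ≈ 1.420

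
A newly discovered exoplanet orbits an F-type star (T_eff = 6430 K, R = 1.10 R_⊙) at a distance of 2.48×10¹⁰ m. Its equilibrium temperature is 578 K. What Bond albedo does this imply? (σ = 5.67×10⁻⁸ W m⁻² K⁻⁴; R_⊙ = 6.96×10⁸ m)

R_⋆ = 1.10 × 6.96×10⁸ = 7.66×10⁸ m.
L = 4πR_⋆²σT_⋆⁴ = 4π(7.66×10⁸)² × 5.67×10⁻⁸ × (6430)⁴ = 7.14×10²⁶ W.
S = L/(4πd²) = 9.24×10⁴ W m⁻².
From T_eq⁴ = S(1−A)/(4σ): 1−A = 4σT_eq⁴/S.
1−A = 4 × 5.67×10⁻⁸ × (578)⁴ / 9.24×10⁴ = 0.274.

A ≈ 0.73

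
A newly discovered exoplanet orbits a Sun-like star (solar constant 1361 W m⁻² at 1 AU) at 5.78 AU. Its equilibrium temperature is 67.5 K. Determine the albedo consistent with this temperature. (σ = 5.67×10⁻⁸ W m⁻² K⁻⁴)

Flux at 5.78 AU: S = 1361/5.78² = 40.7 W m⁻².
From T_eq⁴ = S(1−A)/(4σ): 1−A = 4σT_eq⁴/S.
1−A = 4 × 5.67×10⁻⁸ × (67.5)⁴ / 40.7 = 0.116.

A ≈ 0.88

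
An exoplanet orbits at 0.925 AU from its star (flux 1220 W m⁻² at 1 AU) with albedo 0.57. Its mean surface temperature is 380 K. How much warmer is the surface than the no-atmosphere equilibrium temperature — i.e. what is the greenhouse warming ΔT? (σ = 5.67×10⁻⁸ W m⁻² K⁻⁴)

S = 1220/0.925² = 1426 W m⁻².
T_eq = [S(1−A)/(4σ)]^(1/4) = [1426×0.43/(4×5.67×10⁻⁸)]^(1/4) = 228.0 K.
ΔT = T_surf − T_eq = 380 − 228.0.

ΔT ≈ 152.0 K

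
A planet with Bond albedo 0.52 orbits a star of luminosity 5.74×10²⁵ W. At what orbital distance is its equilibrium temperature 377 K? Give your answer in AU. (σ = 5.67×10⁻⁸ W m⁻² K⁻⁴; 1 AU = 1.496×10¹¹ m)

From T_eq⁴ = L(1−A)/(16πσd²): d = √[L(1−A)/(16πσT_eq⁴)].
d = √[5.74×10²⁵ × 0.48 / (16π × 5.67×10⁻⁸ × (377)⁴)] = 2.19×10¹⁰ m = 0.146 AU.

d ≈ 0.146 AU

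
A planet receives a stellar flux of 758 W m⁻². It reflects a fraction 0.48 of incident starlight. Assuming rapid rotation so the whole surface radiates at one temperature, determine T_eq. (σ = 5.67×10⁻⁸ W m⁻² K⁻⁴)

T_eq ≈ 204 K

Energy balance: absorbed = emitted ⇒ πR²·S(1−A) = 4πR²·σT_eq⁴, so T_eq⁴ = S(1−A)/(4σ).
T_eq = [758 × 0.52 / (4 × 5.67×10⁻⁸)]^(1/4) = (1.74×10⁹)^(1/4) = 204 K.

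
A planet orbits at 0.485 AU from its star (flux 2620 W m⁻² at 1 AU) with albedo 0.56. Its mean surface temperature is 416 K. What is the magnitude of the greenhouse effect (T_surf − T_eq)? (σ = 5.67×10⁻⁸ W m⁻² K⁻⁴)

S = 2620/0.485² = 1.114×10⁴ W m⁻².
T_eq = [S(1−A)/(4σ)]^(1/4) = [1.114×10⁴×0.44/(4×5.67×10⁻⁸)]^(1/4) = 383.4 K.
ΔT = T_surf − T_eq = 416 − 383.4.

ΔT ≈ 32.6 K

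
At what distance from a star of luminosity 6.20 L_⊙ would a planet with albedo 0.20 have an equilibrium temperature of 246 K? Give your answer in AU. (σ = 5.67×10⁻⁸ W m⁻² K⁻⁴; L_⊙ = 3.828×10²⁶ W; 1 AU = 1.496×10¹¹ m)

d ≈ 2.85 AU

L = 6.20 × 3.828×10²⁶ = 2.37×10²⁷ W.
From T_eq⁴ = L(1−A)/(16πσd²): d = √[L(1−A)/(16πσT_eq⁴)].
d = √[2.37×10²⁷ × 0.80 / (16π × 5.67×10⁻⁸ × (246)⁴)] = 4.27×10¹¹ m = 2.85 AU.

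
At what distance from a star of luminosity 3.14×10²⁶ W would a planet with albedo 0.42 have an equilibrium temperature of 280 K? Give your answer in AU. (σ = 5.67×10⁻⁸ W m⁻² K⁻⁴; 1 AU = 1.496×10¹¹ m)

d ≈ 0.682 AU

From T_eq⁴ = L(1−A)/(16πσd²): d = √[L(1−A)/(16πσT_eq⁴)].
d = √[3.14×10²⁶ × 0.58 / (16π × 5.67×10⁻⁸ × (280)⁴)] = 1.02×10¹¹ m = 0.682 AU.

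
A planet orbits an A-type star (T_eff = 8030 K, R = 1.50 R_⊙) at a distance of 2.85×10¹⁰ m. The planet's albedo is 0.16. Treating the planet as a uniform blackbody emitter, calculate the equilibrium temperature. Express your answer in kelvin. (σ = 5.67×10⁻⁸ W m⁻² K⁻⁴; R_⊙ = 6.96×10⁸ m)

R_⋆ = 1.50 × 6.96×10⁸ = 1.04×10⁹ m.
L = 4πR_⋆²σT_⋆⁴ = 4π(1.04×10⁹)² × 5.67×10⁻⁸ × (8030)⁴ = 3.23×10²⁷ W.
S = L/(4πd²) = 3.16×10⁵ W m⁻².
Energy balance: absorbed = emitted ⇒ πR²·S(1−A) = 4πR²·σT_eq⁴, so T_eq⁴ = S(1−A)/(4σ).
T_eq = [3.16×10⁵ × 0.84 / (4 × 5.67×10⁻⁸)]^(1/4) = (1.17×10¹²)^(1/4) = 1040 K.

T_eq ≈ 1040 K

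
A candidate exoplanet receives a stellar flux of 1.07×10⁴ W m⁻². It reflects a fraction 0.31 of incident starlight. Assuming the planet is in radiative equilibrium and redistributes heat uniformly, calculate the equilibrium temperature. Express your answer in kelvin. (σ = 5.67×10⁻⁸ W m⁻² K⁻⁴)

T_eq ≈ 425 K

Energy balance: absorbed = emitted ⇒ πR²·S(1−A) = 4πR²·σT_eq⁴, so T_eq⁴ = S(1−A)/(4σ).
T_eq = [1.07×10⁴ × 0.69 / (4 × 5.67×10⁻⁸)]^(1/4) = (3.26×10¹⁰)^(1/4) = 425 K.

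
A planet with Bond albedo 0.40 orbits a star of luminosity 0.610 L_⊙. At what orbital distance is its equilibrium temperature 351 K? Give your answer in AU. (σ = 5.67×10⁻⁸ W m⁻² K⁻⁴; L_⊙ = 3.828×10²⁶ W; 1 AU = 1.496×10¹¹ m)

d ≈ 0.380 AU

L = 0.610 × 3.828×10²⁶ = 2.34×10²⁶ W.
From T_eq⁴ = L(1−A)/(16πσd²): d = √[L(1−A)/(16πσT_eq⁴)].
d = √[2.34×10²⁶ × 0.60 / (16π × 5.67×10⁻⁸ × (351)⁴)] = 5.69×10¹⁰ m = 0.380 AU.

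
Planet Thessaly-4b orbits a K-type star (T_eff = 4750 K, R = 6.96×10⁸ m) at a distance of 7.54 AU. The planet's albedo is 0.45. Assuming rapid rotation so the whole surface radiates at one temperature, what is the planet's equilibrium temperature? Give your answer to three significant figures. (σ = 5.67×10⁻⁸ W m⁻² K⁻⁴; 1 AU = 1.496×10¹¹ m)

d = 7.54 AU = 1.13×10¹² m.
L = 4πR_⋆²σT_⋆⁴ = 4π(6.96×10⁸)² × 5.67×10⁻⁸ × (4750)⁴ = 1.76×10²⁶ W.
S = L/(4πd²) = 11.0 W m⁻².
Energy balance: absorbed = emitted ⇒ πR²·S(1−A) = 4πR²·σT_eq⁴, so T_eq⁴ = S(1−A)/(4σ).
T_eq = [11.0 × 0.55 / (4 × 5.67×10⁻⁸)]^(1/4) = (2.66×10⁷)^(1/4) = 71.8 K.

T_eq ≈ 71.8 K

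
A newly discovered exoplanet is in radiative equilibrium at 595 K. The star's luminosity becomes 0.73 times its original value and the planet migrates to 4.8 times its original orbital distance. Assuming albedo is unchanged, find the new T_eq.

T_eq ≈ 251 K

T_eq ∝ L^(1/4) · d^(−1/2).
T′ = 595 × 0.73^(1/4) / 4.8^(1/2) = 251 K.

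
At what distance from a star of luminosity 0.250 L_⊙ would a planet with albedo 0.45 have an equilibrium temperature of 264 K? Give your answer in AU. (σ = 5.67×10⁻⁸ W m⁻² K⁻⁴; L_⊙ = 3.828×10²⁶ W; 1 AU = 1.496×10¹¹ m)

d ≈ 0.412 AU

L = 0.250 × 3.828×10²⁶ = 9.57×10²⁵ W.
From T_eq⁴ = L(1−A)/(16πσd²): d = √[L(1−A)/(16πσT_eq⁴)].
d = √[9.57×10²⁵ × 0.55 / (16π × 5.67×10⁻⁸ × (264)⁴)] = 6.17×10¹⁰ m = 0.412 AU.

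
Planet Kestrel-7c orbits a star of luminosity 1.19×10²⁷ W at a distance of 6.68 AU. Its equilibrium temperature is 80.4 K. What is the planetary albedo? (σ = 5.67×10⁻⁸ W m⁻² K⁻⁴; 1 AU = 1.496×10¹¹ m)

A ≈ 0.90

d = 6.68 AU = 9.99×10¹¹ m.
Flux: S = L/(4πd²) = 1.19×10²⁷/(4π×(9.99×10¹¹)²) = 94.8 W m⁻².
From T_eq⁴ = S(1−A)/(4σ): 1−A = 4σT_eq⁴/S.
1−A = 4 × 5.67×10⁻⁸ × (80.4)⁴ / 94.8 = 0.100.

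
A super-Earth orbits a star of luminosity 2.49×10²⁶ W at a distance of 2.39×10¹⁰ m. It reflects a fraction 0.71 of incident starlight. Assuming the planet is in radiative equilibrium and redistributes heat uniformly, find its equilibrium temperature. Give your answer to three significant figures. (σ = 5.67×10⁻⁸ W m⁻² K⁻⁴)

T_eq ≈ 459 K

Flux: S = L/(4πd²) = 2.49×10²⁶/(4π×(2.39×10¹⁰)²) = 3.47×10⁴ W m⁻².
Energy balance: absorbed = emitted ⇒ πR²·S(1−A) = 4πR²·σT_eq⁴, so T_eq⁴ = S(1−A)/(4σ).
T_eq = [3.47×10⁴ × 0.29 / (4 × 5.67×10⁻⁸)]^(1/4) = (4.44×10¹⁰)^(1/4) = 459 K.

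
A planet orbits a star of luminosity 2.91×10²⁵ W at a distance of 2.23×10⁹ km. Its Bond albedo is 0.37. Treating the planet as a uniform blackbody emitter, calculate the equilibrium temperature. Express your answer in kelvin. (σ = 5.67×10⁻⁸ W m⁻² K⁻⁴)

T_eq ≈ 33.7 K

d = 2.23×10⁹ km = 2.23×10¹² m.
Flux: S = L/(4πd²) = 2.91×10²⁵/(4π×(2.23×10¹²)²) = 0.466 W m⁻².
Energy balance: absorbed = emitted ⇒ πR²·S(1−A) = 4πR²·σT_eq⁴, so T_eq⁴ = S(1−A)/(4σ).
T_eq = [0.466 × 0.63 / (4 × 5.67×10⁻⁸)]^(1/4) = (1.29×10⁶)^(1/4) = 33.7 K.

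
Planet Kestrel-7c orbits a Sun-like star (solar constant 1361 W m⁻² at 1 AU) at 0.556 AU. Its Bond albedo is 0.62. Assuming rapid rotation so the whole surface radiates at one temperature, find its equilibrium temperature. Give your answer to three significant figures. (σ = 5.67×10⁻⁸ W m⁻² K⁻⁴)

T_eq ≈ 293 K

Flux at 0.556 AU: S = 1361/0.556² = 4400 W m⁻².
Energy balance: absorbed = emitted ⇒ πR²·S(1−A) = 4πR²·σT_eq⁴, so T_eq⁴ = S(1−A)/(4σ).
T_eq = [4400 × 0.38 / (4 × 5.67×10⁻⁸)]^(1/4) = (7.38×10⁹)^(1/4) = 293 K.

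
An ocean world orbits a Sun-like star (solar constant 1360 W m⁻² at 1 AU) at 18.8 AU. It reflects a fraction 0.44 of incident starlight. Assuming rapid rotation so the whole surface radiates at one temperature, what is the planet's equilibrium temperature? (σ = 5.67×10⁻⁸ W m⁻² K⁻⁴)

Flux at 18.8 AU: S = 1360/18.8² = 3.85 W m⁻².
Energy balance: absorbed = emitted ⇒ πR²·S(1−A) = 4πR²·σT_eq⁴, so T_eq⁴ = S(1−A)/(4σ).
T_eq = [3.85 × 0.56 / (4 × 5.67×10⁻⁸)]^(1/4) = (9.50×10⁶)^(1/4) = 55.5 K.

T_eq ≈ 55.5 K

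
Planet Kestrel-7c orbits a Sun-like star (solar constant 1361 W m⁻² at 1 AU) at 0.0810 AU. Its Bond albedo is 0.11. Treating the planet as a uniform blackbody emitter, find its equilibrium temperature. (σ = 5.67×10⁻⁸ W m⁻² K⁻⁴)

T_eq ≈ 950 K

Flux at 0.0810 AU: S = 1361/0.0810² = 2.07×10⁵ W m⁻².
Energy balance: absorbed = emitted ⇒ πR²·S(1−A) = 4πR²·σT_eq⁴, so T_eq⁴ = S(1−A)/(4σ).
T_eq = [2.07×10⁵ × 0.89 / (4 × 5.67×10⁻⁸)]^(1/4) = (8.14×10¹¹)^(1/4) = 950 K.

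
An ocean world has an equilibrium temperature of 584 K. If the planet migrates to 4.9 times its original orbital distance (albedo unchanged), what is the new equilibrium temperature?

T_eq ≈ 264 K

T_eq ∝ L^(1/4) · d^(−1/2).
T′ = 584 / 4.9^(1/2) = 264 K.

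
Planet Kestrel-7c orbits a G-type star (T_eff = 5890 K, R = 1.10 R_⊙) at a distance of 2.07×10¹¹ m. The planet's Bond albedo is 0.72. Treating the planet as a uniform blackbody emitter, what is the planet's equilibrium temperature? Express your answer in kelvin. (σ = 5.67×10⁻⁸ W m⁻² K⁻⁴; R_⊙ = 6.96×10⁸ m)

R_⋆ = 1.10 × 6.96×10⁸ = 7.66×10⁸ m.
L = 4πR_⋆²σT_⋆⁴ = 4π(7.66×10⁸)² × 5.67×10⁻⁸ × (5890)⁴ = 5.03×10²⁶ W.
S = L/(4πd²) = 933 W m⁻².
Energy balance: absorbed = emitted ⇒ πR²·S(1−A) = 4πR²·σT_eq⁴, so T_eq⁴ = S(1−A)/(4σ).
T_eq = [933 × 0.28 / (4 × 5.67×10⁻⁸)]^(1/4) = (1.15×10⁹)^(1/4) = 184 K.

T_eq ≈ 184 K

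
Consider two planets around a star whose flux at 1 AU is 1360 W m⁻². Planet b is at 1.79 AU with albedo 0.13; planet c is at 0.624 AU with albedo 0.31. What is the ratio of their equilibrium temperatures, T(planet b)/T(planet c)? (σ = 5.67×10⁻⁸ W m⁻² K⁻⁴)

T_eq = [S₀(1−A)/(4σd²)]^(1/4), so T ∝ (1−A)^(1/4) / √d.
T₁ = [1360×0.87/(4×5.67×10⁻⁸×1.79²)]^(1/4) = 200.88 K.
T₂ = [1360×0.69/(4×5.67×10⁻⁸×0.624²)]^(1/4) = 321.07 K.

T₁/T₂ ≈ 0.626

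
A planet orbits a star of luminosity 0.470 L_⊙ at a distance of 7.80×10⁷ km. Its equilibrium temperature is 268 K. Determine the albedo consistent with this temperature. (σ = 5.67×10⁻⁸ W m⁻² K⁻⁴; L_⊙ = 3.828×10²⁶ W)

A ≈ 0.50

d = 7.80×10⁷ km = 7.80×10¹⁰ m.
L = 0.470 × 3.828×10²⁶ = 1.80×10²⁶ W.
Flux: S = L/(4πd²) = 1.80×10²⁶/(4π×(7.80×10¹⁰)²) = 2350 W m⁻².
From T_eq⁴ = S(1−A)/(4σ): 1−A = 4σT_eq⁴/S.
1−A = 4 × 5.67×10⁻⁸ × (268)⁴ / 2350 = 0.497.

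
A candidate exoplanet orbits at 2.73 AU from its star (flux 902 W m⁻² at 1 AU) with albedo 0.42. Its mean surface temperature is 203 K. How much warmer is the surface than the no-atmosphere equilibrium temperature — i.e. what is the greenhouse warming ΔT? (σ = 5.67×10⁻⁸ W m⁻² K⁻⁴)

ΔT ≈ 70.4 K

S = 902/2.73² = 121.0 W m⁻².
T_eq = [S(1−A)/(4σ)]^(1/4) = [121.0×0.58/(4×5.67×10⁻⁸)]^(1/4) = 132.6 K.
ΔT = T_surf − T_eq = 203 − 132.6.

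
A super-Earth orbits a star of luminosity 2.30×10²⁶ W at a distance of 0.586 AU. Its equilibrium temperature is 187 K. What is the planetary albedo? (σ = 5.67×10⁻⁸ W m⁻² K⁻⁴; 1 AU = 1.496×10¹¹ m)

A ≈ 0.88

d = 0.586 AU = 8.77×10¹⁰ m.
Flux: S = L/(4πd²) = 2.30×10²⁶/(4π×(8.77×10¹⁰)²) = 2380 W m⁻².
From T_eq⁴ = S(1−A)/(4σ): 1−A = 4σT_eq⁴/S.
1−A = 4 × 5.67×10⁻⁸ × (187)⁴ / 2380 = 0.116.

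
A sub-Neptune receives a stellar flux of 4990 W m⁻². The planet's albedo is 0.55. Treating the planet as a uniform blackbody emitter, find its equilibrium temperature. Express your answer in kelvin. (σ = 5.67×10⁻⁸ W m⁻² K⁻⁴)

T_eq ≈ 315 K

Energy balance: absorbed = emitted ⇒ πR²·S(1−A) = 4πR²·σT_eq⁴, so T_eq⁴ = S(1−A)/(4σ).
T_eq = [4990 × 0.45 / (4 × 5.67×10⁻⁸)]^(1/4) = (9.90×10⁹)^(1/4) = 315 K.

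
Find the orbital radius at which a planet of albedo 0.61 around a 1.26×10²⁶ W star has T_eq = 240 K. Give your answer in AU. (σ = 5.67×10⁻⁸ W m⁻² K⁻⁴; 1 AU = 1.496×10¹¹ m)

d ≈ 0.482 AU

From T_eq⁴ = L(1−A)/(16πσd²): d = √[L(1−A)/(16πσT_eq⁴)].
d = √[1.26×10²⁶ × 0.39 / (16π × 5.67×10⁻⁸ × (240)⁴)] = 7.21×10¹⁰ m = 0.482 AU.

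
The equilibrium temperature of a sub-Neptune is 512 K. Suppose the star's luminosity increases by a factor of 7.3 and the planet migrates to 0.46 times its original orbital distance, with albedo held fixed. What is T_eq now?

T_eq ≈ 1240 K

T_eq ∝ L^(1/4) · d^(−1/2).
T′ = 512 × 7.3^(1/4) / 0.46^(1/2) = 1240 K.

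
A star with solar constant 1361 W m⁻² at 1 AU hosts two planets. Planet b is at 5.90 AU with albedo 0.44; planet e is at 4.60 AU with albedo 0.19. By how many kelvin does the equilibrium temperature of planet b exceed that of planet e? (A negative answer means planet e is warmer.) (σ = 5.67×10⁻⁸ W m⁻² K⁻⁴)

ΔT ≈ -24.0 K

T_eq = [S₀(1−A)/(4σd²)]^(1/4), so T ∝ (1−A)^(1/4) / √d.
T₁ = [1361×0.56/(4×5.67×10⁻⁸×5.90²)]^(1/4) = 99.12 K.
T₂ = [1361×0.81/(4×5.67×10⁻⁸×4.60²)]^(1/4) = 123.11 K.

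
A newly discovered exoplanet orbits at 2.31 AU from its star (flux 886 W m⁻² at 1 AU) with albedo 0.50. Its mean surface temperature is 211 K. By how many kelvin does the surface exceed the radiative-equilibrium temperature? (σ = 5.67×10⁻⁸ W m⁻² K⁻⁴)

S = 886/2.31² = 166.0 W m⁻².
T_eq = [S(1−A)/(4σ)]^(1/4) = [166.0×0.50/(4×5.67×10⁻⁸)]^(1/4) = 138.3 K.
ΔT = T_surf − T_eq = 211 − 138.3.

ΔT ≈ 72.7 K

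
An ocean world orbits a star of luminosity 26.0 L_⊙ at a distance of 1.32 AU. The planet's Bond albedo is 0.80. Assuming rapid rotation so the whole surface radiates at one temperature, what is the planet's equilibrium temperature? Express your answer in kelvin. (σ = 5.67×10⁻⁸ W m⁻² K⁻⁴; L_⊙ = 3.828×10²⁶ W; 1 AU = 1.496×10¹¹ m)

d = 1.32 AU = 1.97×10¹¹ m.
L = 26.0 × 3.828×10²⁶ = 9.95×10²⁷ W.
Flux: S = L/(4πd²) = 9.95×10²⁷/(4π×(1.97×10¹¹)²) = 2.03×10⁴ W m⁻².
Energy balance: absorbed = emitted ⇒ πR²·S(1−A) = 4πR²·σT_eq⁴, so T_eq⁴ = S(1−A)/(4σ).
T_eq = [2.03×10⁴ × 0.20 / (4 × 5.67×10⁻⁸)]^(1/4) = (1.79×10¹⁰)^(1/4) = 366 K.

T_eq ≈ 366 K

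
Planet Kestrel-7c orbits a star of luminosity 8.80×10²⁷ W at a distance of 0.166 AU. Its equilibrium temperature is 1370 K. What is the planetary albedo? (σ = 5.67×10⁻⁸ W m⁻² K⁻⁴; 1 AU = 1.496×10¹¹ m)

d = 0.166 AU = 2.48×10¹⁰ m.
Flux: S = L/(4πd²) = 8.80×10²⁷/(4π×(2.48×10¹⁰)²) = 1.14×10⁶ W m⁻².
From T_eq⁴ = S(1−A)/(4σ): 1−A = 4σT_eq⁴/S.
1−A = 4 × 5.67×10⁻⁸ × (1370)⁴ / 1.14×10⁶ = 0.704.

A ≈ 0.30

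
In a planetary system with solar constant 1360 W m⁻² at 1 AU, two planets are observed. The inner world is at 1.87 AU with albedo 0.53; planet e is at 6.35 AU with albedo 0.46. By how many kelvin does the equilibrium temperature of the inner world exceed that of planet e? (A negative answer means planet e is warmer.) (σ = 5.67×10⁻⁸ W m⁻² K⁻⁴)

ΔT ≈ 73.8 K

T_eq = [S₀(1−A)/(4σd²)]^(1/4), so T ∝ (1−A)^(1/4) / √d.
T₁ = [1360×0.47/(4×5.67×10⁻⁸×1.87²)]^(1/4) = 168.49 K.
T₂ = [1360×0.54/(4×5.67×10⁻⁸×6.35²)]^(1/4) = 94.66 K.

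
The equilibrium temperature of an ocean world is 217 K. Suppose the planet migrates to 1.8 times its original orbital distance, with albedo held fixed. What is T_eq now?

T_eq ∝ L^(1/4) · d^(−1/2).
T′ = 217 / 1.8^(1/2) = 162 K.

T_eq ≈ 162 K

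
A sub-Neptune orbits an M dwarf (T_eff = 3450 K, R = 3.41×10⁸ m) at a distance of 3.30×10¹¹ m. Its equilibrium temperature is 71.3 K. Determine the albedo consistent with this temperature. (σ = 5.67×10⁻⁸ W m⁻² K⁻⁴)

A ≈ 0.32

L = 4πR_⋆²σT_⋆⁴ = 4π(3.41×10⁸)² × 5.67×10⁻⁸ × (3450)⁴ = 1.17×10²⁵ W.
S = L/(4πd²) = 8.58 W m⁻².
From T_eq⁴ = S(1−A)/(4σ): 1−A = 4σT_eq⁴/S.
1−A = 4 × 5.67×10⁻⁸ × (71.3)⁴ / 8.58 = 0.683.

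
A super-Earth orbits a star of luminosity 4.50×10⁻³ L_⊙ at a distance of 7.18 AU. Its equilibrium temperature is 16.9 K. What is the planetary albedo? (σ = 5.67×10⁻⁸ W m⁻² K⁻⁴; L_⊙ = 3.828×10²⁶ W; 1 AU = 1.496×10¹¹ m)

d = 7.18 AU = 1.07×10¹² m.
L = 4.50×10⁻³ × 3.828×10²⁶ = 1.72×10²⁴ W.
Flux: S = L/(4πd²) = 1.72×10²⁴/(4π×(1.07×10¹²)²) = 0.119 W m⁻².
From T_eq⁴ = S(1−A)/(4σ): 1−A = 4σT_eq⁴/S.
1−A = 4 × 5.67×10⁻⁸ × (16.9)⁴ / 0.119 = 0.156.

A ≈ 0.84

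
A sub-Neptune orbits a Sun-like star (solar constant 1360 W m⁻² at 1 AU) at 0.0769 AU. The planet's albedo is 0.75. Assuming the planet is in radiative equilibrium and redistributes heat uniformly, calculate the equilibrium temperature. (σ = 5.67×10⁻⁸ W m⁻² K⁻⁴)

T_eq ≈ 710 K

Flux at 0.0769 AU: S = 1360/0.0769² = 2.30×10⁵ W m⁻².
Energy balance: absorbed = emitted ⇒ πR²·S(1−A) = 4πR²·σT_eq⁴, so T_eq⁴ = S(1−A)/(4σ).
T_eq = [2.30×10⁵ × 0.25 / (4 × 5.67×10⁻⁸)]^(1/4) = (2.54×10¹¹)^(1/4) = 710 K.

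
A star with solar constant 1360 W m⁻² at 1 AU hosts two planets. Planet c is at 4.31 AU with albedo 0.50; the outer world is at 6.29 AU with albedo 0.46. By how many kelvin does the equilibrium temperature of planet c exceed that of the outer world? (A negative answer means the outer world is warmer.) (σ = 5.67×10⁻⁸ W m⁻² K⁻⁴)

T_eq = [S₀(1−A)/(4σd²)]^(1/4), so T ∝ (1−A)^(1/4) / √d.
T₁ = [1360×0.50/(4×5.67×10⁻⁸×4.31²)]^(1/4) = 112.71 K.
T₂ = [1360×0.54/(4×5.67×10⁻⁸×6.29²)]^(1/4) = 95.11 K.

ΔT ≈ 17.6 K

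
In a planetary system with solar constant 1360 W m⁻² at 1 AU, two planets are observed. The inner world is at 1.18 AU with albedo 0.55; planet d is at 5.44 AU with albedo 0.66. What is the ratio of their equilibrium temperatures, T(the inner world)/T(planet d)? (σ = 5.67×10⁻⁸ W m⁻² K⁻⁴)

T₁/T₂ ≈ 2.303

T_eq = [S₀(1−A)/(4σd²)]^(1/4), so T ∝ (1−A)^(1/4) / √d.
T₁ = [1360×0.45/(4×5.67×10⁻⁸×1.18²)]^(1/4) = 209.81 K.
T₂ = [1360×0.34/(4×5.67×10⁻⁸×5.44²)]^(1/4) = 91.11 K.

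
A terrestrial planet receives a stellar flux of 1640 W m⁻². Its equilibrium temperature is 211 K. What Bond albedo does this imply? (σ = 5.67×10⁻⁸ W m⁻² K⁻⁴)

A ≈ 0.73

From T_eq⁴ = S(1−A)/(4σ): 1−A = 4σT_eq⁴/S.
1−A = 4 × 5.67×10⁻⁸ × (211)⁴ / 1640 = 0.274.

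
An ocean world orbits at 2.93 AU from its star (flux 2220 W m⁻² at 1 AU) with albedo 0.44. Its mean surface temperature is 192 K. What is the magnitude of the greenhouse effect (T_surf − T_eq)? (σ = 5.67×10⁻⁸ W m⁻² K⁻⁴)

ΔT ≈ 33.0 K

S = 2220/2.93² = 258.6 W m⁻².
T_eq = [S(1−A)/(4σ)]^(1/4) = [258.6×0.56/(4×5.67×10⁻⁸)]^(1/4) = 159.0 K.
ΔT = T_surf − T_eq = 192 − 159.0.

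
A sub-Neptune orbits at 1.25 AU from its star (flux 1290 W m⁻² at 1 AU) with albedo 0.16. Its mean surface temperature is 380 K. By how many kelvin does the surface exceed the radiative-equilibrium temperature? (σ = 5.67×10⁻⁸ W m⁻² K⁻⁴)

ΔT ≈ 144.8 K

S = 1290/1.25² = 825.6 W m⁻².
T_eq = [S(1−A)/(4σ)]^(1/4) = [825.6×0.84/(4×5.67×10⁻⁸)]^(1/4) = 235.2 K.
ΔT = T_surf − T_eq = 380 − 235.2.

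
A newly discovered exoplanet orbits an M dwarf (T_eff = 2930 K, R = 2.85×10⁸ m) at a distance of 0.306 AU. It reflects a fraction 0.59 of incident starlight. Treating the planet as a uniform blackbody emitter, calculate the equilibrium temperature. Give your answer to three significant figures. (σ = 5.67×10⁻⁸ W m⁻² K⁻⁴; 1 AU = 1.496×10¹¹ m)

T_eq ≈ 131 K

d = 0.306 AU = 4.58×10¹⁰ m.
L = 4πR_⋆²σT_⋆⁴ = 4π(2.85×10⁸)² × 5.67×10⁻⁸ × (2930)⁴ = 4.27×10²⁴ W.
S = L/(4πd²) = 162 W m⁻².
Energy balance: absorbed = emitted ⇒ πR²·S(1−A) = 4πR²·σT_eq⁴, so T_eq⁴ = S(1−A)/(4σ).
T_eq = [162 × 0.41 / (4 × 5.67×10⁻⁸)]^(1/4) = (2.93×10⁸)^(1/4) = 131 K.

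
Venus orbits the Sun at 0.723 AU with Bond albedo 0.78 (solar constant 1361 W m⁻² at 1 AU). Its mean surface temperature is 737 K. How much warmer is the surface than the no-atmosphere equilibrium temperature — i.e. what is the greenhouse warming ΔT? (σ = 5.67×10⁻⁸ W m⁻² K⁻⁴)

ΔT ≈ 512.8 K

S = 1361/0.723² = 2604 W m⁻².
T_eq = [S(1−A)/(4σ)]^(1/4) = [2604×0.22/(4×5.67×10⁻⁸)]^(1/4) = 224.2 K.
ΔT = T_surf − T_eq = 737 − 224.2.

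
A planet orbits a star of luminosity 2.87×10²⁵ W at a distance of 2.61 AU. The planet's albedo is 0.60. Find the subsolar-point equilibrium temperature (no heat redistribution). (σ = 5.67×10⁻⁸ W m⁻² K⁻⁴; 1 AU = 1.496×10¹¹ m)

T_ss ≈ 101 K

d = 2.61 AU = 3.90×10¹¹ m.
Flux: S = L/(4πd²) = 2.87×10²⁵/(4π×(3.90×10¹¹)²) = 15.0 W m⁻².
At the subsolar point the surface absorbs S(1−A) and emits σT⁴ per unit area — no factor of 4, since only the local patch is in balance.
T = [15.0 × 0.40 / 5.67×10⁻⁸]^(1/4) = (1.06×10⁸)^(1/4) = 101 K.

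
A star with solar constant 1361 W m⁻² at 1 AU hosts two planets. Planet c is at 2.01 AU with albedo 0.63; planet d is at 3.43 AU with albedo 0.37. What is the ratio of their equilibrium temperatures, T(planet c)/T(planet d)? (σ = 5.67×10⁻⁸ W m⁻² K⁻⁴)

T₁/T₂ ≈ 1.144

T_eq = [S₀(1−A)/(4σd²)]^(1/4), so T ∝ (1−A)^(1/4) / √d.
T₁ = [1361×0.37/(4×5.67×10⁻⁸×2.01²)]^(1/4) = 153.11 K.
T₂ = [1361×0.63/(4×5.67×10⁻⁸×3.43²)]^(1/4) = 133.89 K.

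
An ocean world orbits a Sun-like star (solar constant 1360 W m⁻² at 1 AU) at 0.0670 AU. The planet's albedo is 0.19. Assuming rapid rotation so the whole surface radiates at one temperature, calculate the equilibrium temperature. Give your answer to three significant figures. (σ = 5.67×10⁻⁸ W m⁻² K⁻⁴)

Flux at 0.0670 AU: S = 1360/0.0670² = 3.03×10⁵ W m⁻².
Energy balance: absorbed = emitted ⇒ πR²·S(1−A) = 4πR²·σT_eq⁴, so T_eq⁴ = S(1−A)/(4σ).
T_eq = [3.03×10⁵ × 0.81 / (4 × 5.67×10⁻⁸)]^(1/4) = (1.08×10¹²)^(1/4) = 1020 K.

T_eq ≈ 1020 K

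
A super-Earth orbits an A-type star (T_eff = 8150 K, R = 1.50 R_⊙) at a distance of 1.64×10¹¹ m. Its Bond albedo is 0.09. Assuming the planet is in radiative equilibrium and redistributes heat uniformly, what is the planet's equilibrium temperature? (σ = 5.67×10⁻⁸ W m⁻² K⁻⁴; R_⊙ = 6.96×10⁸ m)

T_eq ≈ 449 K

R_⋆ = 1.50 × 6.96×10⁸ = 1.04×10⁹ m.
L = 4πR_⋆²σT_⋆⁴ = 4π(1.04×10⁹)² × 5.67×10⁻⁸ × (8150)⁴ = 3.43×10²⁷ W.
S = L/(4πd²) = 1.01×10⁴ W m⁻².
Energy balance: absorbed = emitted ⇒ πR²·S(1−A) = 4πR²·σT_eq⁴, so T_eq⁴ = S(1−A)/(4σ).
T_eq = [1.01×10⁴ × 0.91 / (4 × 5.67×10⁻⁸)]^(1/4) = (4.07×10¹⁰)^(1/4) = 449 K.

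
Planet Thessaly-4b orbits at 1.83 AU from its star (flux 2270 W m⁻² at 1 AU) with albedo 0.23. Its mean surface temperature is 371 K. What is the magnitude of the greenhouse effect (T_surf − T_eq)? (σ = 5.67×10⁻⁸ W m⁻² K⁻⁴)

S = 2270/1.83² = 677.8 W m⁻².
T_eq = [S(1−A)/(4σ)]^(1/4) = [677.8×0.77/(4×5.67×10⁻⁸)]^(1/4) = 219.0 K.
ΔT = T_surf − T_eq = 371 − 219.0.

ΔT ≈ 152.0 K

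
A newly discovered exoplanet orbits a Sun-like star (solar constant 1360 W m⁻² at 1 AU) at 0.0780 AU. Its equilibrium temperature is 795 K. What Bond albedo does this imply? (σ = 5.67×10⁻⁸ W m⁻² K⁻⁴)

A ≈ 0.59

Flux at 0.0780 AU: S = 1360/0.0780² = 2.24×10⁵ W m⁻².
From T_eq⁴ = S(1−A)/(4σ): 1−A = 4σT_eq⁴/S.
1−A = 4 × 5.67×10⁻⁸ × (795)⁴ / 2.24×10⁵ = 0.405.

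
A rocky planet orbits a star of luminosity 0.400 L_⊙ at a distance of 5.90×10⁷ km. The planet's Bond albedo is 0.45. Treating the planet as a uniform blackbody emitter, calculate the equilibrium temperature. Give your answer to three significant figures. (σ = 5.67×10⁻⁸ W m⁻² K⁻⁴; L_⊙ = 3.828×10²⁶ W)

T_eq ≈ 304 K

d = 5.90×10⁷ km = 5.90×10¹⁰ m.
L = 0.400 × 3.828×10²⁶ = 1.53×10²⁶ W.
Flux: S = L/(4πd²) = 1.53×10²⁶/(4π×(5.90×10¹⁰)²) = 3500 W m⁻².
Energy balance: absorbed = emitted ⇒ πR²·S(1−A) = 4πR²·σT_eq⁴, so T_eq⁴ = S(1−A)/(4σ).
T_eq = [3500 × 0.55 / (4 × 5.67×10⁻⁸)]^(1/4) = (8.49×10⁹)^(1/4) = 304 K.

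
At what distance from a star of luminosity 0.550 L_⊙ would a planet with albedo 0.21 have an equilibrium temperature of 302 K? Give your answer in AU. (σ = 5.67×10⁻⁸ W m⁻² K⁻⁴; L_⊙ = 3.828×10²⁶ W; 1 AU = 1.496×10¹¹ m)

L = 0.550 × 3.828×10²⁶ = 2.11×10²⁶ W.
From T_eq⁴ = L(1−A)/(16πσd²): d = √[L(1−A)/(16πσT_eq⁴)].
d = √[2.11×10²⁶ × 0.79 / (16π × 5.67×10⁻⁸ × (302)⁴)] = 8.38×10¹⁰ m = 0.560 AU.

d ≈ 0.560 AU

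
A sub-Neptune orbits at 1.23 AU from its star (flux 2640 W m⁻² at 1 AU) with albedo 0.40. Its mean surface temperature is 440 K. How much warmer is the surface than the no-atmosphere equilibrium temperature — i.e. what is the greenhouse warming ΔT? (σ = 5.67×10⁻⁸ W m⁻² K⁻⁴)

ΔT ≈ 179.3 K

S = 2640/1.23² = 1745 W m⁻².
T_eq = [S(1−A)/(4σ)]^(1/4) = [1745×0.60/(4×5.67×10⁻⁸)]^(1/4) = 260.7 K.
ΔT = T_surf − T_eq = 440 − 260.7.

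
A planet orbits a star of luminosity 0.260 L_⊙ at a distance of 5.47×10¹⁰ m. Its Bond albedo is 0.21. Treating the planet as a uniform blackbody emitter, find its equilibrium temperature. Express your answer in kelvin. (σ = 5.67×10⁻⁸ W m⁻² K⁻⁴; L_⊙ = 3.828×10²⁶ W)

T_eq ≈ 310 K

L = 0.260 × 3.828×10²⁶ = 9.95×10²⁵ W.
Flux: S = L/(4πd²) = 9.95×10²⁵/(4π×(5.47×10¹⁰)²) = 2650 W m⁻².
Energy balance: absorbed = emitted ⇒ πR²·S(1−A) = 4πR²·σT_eq⁴, so T_eq⁴ = S(1−A)/(4σ).
T_eq = [2650 × 0.79 / (4 × 5.67×10⁻⁸)]^(1/4) = (9.22×10⁹)^(1/4) = 310 K.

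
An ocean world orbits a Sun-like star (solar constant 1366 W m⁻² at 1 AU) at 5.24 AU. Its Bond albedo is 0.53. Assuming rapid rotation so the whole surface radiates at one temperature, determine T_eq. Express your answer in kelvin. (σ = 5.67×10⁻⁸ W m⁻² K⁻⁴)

Flux at 5.24 AU: S = 1366/5.24² = 49.7 W m⁻².
Energy balance: absorbed = emitted ⇒ πR²·S(1−A) = 4πR²·σT_eq⁴, so T_eq⁴ = S(1−A)/(4σ).
T_eq = [49.7 × 0.47 / (4 × 5.67×10⁻⁸)]^(1/4) = (1.03×10⁸)^(1/4) = 101 K.

T_eq ≈ 101 K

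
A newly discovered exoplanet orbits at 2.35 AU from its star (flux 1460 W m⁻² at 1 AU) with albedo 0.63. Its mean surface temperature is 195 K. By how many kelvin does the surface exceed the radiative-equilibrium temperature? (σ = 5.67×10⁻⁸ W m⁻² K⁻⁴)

ΔT ≈ 50.9 K

S = 1460/2.35² = 264.4 W m⁻².
T_eq = [S(1−A)/(4σ)]^(1/4) = [264.4×0.37/(4×5.67×10⁻⁸)]^(1/4) = 144.1 K.
ΔT = T_surf − T_eq = 195 − 144.1.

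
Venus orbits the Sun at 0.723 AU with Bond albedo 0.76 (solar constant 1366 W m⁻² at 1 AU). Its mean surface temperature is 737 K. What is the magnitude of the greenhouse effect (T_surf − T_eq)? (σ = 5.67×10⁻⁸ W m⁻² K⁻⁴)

S = 1366/0.723² = 2613 W m⁻².
T_eq = [S(1−A)/(4σ)]^(1/4) = [2613×0.24/(4×5.67×10⁻⁸)]^(1/4) = 229.3 K.
ΔT = T_surf − T_eq = 737 − 229.3.

ΔT ≈ 507.7 K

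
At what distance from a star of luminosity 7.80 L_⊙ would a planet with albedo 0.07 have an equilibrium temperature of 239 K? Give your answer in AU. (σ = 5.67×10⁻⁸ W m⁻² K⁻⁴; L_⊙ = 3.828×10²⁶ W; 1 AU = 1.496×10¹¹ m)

d ≈ 3.65 AU

L = 7.80 × 3.828×10²⁶ = 2.99×10²⁷ W.
From T_eq⁴ = L(1−A)/(16πσd²): d = √[L(1−A)/(16πσT_eq⁴)].
d = √[2.99×10²⁷ × 0.93 / (16π × 5.67×10⁻⁸ × (239)⁴)] = 5.46×10¹¹ m = 3.65 AU.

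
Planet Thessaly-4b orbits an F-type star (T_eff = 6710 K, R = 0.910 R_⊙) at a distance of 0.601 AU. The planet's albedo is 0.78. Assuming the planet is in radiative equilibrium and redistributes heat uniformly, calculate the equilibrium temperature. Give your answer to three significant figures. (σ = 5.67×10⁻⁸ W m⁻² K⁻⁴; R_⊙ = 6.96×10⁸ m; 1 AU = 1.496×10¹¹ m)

R_⋆ = 0.910 × 6.96×10⁸ = 6.33×10⁸ m.
d = 0.601 AU = 8.99×10¹⁰ m.
L = 4πR_⋆²σT_⋆⁴ = 4π(6.33×10⁸)² × 5.67×10⁻⁸ × (6710)⁴ = 5.79×10²⁶ W.
S = L/(4πd²) = 5700 W m⁻².
Energy balance: absorbed = emitted ⇒ πR²·S(1−A) = 4πR²·σT_eq⁴, so T_eq⁴ = S(1−A)/(4σ).
T_eq = [5700 × 0.22 / (4 × 5.67×10⁻⁸)]^(1/4) = (5.53×10⁹)^(1/4) = 273 K.

T_eq ≈ 273 K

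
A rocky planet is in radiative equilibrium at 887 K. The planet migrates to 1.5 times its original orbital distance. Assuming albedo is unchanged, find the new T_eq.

T_eq ≈ 724 K

T_eq ∝ L^(1/4) · d^(−1/2).
T′ = 887 / 1.5^(1/2) = 724 K.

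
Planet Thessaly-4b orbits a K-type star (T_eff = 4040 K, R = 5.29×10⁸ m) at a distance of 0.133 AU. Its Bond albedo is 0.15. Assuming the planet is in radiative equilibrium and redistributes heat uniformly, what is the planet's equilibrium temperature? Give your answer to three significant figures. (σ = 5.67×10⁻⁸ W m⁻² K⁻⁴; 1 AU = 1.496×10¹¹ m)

T_eq ≈ 447 K

d = 0.133 AU = 1.99×10¹⁰ m.
L = 4πR_⋆²σT_⋆⁴ = 4π(5.29×10⁸)² × 5.67×10⁻⁸ × (4040)⁴ = 5.31×10²⁵ W.
S = L/(4πd²) = 1.07×10⁴ W m⁻².
Energy balance: absorbed = emitted ⇒ πR²·S(1−A) = 4πR²·σT_eq⁴, so T_eq⁴ = S(1−A)/(4σ).
T_eq = [1.07×10⁴ × 0.85 / (4 × 5.67×10⁻⁸)]^(1/4) = (4.00×10¹⁰)^(1/4) = 447 K.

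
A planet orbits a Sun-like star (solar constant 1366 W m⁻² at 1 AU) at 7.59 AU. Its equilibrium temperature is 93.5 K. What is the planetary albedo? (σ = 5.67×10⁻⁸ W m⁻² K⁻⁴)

A ≈ 0.27

Flux at 7.59 AU: S = 1366/7.59² = 23.7 W m⁻².
From T_eq⁴ = S(1−A)/(4σ): 1−A = 4σT_eq⁴/S.
1−A = 4 × 5.67×10⁻⁸ × (93.5)⁴ / 23.7 = 0.731.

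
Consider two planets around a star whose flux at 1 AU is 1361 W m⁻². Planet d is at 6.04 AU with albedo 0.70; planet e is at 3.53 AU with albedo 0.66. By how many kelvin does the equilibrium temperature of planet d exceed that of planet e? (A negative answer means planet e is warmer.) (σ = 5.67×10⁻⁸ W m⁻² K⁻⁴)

ΔT ≈ -29.3 K

T_eq = [S₀(1−A)/(4σd²)]^(1/4), so T ∝ (1−A)^(1/4) / √d.
T₁ = [1361×0.30/(4×5.67×10⁻⁸×6.04²)]^(1/4) = 83.81 K.
T₂ = [1361×0.34/(4×5.67×10⁻⁸×3.53²)]^(1/4) = 113.12 K.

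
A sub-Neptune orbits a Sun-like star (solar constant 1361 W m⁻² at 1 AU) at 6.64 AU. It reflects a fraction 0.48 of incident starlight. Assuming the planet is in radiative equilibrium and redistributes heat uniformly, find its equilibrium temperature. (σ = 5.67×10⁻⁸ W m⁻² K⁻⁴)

T_eq ≈ 91.7 K

Flux at 6.64 AU: S = 1361/6.64² = 30.9 W m⁻².
Energy balance: absorbed = emitted ⇒ πR²·S(1−A) = 4πR²·σT_eq⁴, so T_eq⁴ = S(1−A)/(4σ).
T_eq = [30.9 × 0.52 / (4 × 5.67×10⁻⁸)]^(1/4) = (7.08×10⁷)^(1/4) = 91.7 K.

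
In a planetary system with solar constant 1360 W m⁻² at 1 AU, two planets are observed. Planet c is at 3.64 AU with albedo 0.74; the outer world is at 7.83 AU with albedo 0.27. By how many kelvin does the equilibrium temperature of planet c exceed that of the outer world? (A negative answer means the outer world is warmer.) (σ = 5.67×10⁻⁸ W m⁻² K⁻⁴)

ΔT ≈ 12.2 K

T_eq = [S₀(1−A)/(4σd²)]^(1/4), so T ∝ (1−A)^(1/4) / √d.
T₁ = [1360×0.26/(4×5.67×10⁻⁸×3.64²)]^(1/4) = 104.15 K.
T₂ = [1360×0.73/(4×5.67×10⁻⁸×7.83²)]^(1/4) = 91.92 K.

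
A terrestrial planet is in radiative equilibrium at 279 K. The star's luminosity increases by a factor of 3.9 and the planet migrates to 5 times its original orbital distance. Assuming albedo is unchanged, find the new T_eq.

T_eq ∝ L^(1/4) · d^(−1/2).
T′ = 279 × 3.9^(1/4) / 5^(1/2) = 175 K.

T_eq ≈ 175 K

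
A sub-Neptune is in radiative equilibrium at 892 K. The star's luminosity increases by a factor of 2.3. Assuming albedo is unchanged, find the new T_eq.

T_eq ∝ L^(1/4) · d^(−1/2).
T′ = 892 × 2.3^(1/4) = 1100 K.

T_eq ≈ 1100 K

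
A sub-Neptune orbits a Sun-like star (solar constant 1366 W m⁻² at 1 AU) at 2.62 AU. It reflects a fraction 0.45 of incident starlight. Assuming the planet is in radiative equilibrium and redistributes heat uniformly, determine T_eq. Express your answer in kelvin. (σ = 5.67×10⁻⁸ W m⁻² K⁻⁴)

Flux at 2.62 AU: S = 1366/2.62² = 199 W m⁻².
Energy balance: absorbed = emitted ⇒ πR²·S(1−A) = 4πR²·σT_eq⁴, so T_eq⁴ = S(1−A)/(4σ).
T_eq = [199 × 0.55 / (4 × 5.67×10⁻⁸)]^(1/4) = (4.83×10⁸)^(1/4) = 148 K.

T_eq ≈ 148 K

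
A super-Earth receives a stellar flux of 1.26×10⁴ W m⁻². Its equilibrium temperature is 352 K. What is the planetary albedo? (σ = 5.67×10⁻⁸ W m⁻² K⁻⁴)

A ≈ 0.72

From T_eq⁴ = S(1−A)/(4σ): 1−A = 4σT_eq⁴/S.
1−A = 4 × 5.67×10⁻⁸ × (352)⁴ / 1.26×10⁴ = 0.276.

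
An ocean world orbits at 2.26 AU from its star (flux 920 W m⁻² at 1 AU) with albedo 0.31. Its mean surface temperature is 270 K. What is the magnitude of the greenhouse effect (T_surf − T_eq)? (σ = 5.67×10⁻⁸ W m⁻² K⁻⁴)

S = 920/2.26² = 180.1 W m⁻².
T_eq = [S(1−A)/(4σ)]^(1/4) = [180.1×0.69/(4×5.67×10⁻⁸)]^(1/4) = 153.0 K.
ΔT = T_surf − T_eq = 270 − 153.0.

ΔT ≈ 117.0 K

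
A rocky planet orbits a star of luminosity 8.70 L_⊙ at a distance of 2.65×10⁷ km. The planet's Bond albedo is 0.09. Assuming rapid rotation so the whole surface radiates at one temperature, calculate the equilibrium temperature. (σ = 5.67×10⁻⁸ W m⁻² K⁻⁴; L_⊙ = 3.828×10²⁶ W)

d = 2.65×10⁷ km = 2.65×10¹⁰ m.
L = 8.70 × 3.828×10²⁶ = 3.33×10²⁷ W.
Flux: S = L/(4πd²) = 3.33×10²⁷/(4π×(2.65×10¹⁰)²) = 3.77×10⁵ W m⁻².
Energy balance: absorbed = emitted ⇒ πR²·S(1−A) = 4πR²·σT_eq⁴, so T_eq⁴ = S(1−A)/(4σ).
T_eq = [3.77×10⁵ × 0.91 / (4 × 5.67×10⁻⁸)]^(1/4) = (1.51×10¹²)^(1/4) = 1110 K.

T_eq ≈ 1110 K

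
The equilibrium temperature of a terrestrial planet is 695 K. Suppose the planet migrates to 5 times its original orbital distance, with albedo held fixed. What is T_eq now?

T_eq ∝ L^(1/4) · d^(−1/2).
T′ = 695 / 5^(1/2) = 311 K.

T_eq ≈ 311 K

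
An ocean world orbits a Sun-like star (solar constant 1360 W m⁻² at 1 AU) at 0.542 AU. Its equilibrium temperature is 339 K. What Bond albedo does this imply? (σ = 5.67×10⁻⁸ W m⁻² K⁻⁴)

Flux at 0.542 AU: S = 1360/0.542² = 4630 W m⁻².
From T_eq⁴ = S(1−A)/(4σ): 1−A = 4σT_eq⁴/S.
1−A = 4 × 5.67×10⁻⁸ × (339)⁴ / 4630 = 0.647.

A ≈ 0.35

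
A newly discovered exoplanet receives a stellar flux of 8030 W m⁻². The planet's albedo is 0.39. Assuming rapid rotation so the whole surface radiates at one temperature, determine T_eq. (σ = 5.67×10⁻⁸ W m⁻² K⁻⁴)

Energy balance: absorbed = emitted ⇒ πR²·S(1−A) = 4πR²·σT_eq⁴, so T_eq⁴ = S(1−A)/(4σ).
T_eq = [8030 × 0.61 / (4 × 5.67×10⁻⁸)]^(1/4) = (2.16×10¹⁰)^(1/4) = 383 K.

T_eq ≈ 383 K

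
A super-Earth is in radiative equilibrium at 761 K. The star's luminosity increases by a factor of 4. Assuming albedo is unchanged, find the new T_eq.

T_eq ∝ L^(1/4) · d^(−1/2).
T′ = 761 × 4^(1/4) = 1080 K.

T_eq ≈ 1080 K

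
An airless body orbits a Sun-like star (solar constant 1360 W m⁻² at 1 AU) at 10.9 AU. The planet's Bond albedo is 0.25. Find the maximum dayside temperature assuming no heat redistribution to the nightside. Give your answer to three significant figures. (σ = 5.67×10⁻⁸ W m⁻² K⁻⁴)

T_ss ≈ 111 K

Flux at 10.9 AU: S = 1360/10.9² = 11.4 W m⁻².
With no redistribution each surface element balances locally: S(1−A) = σT⁴.
T = [11.4 × 0.75 / 5.67×10⁻⁸]^(1/4) = (1.51×10⁸)^(1/4) = 111 K.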